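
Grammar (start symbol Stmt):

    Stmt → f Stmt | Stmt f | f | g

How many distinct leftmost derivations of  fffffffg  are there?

Parse trees for fffffffg:
  [Stmt f [Stmt f [Stmt f [Stmt f [Stmt f [Stmt f [Stmt f [Stmt g]]]]]]]]

1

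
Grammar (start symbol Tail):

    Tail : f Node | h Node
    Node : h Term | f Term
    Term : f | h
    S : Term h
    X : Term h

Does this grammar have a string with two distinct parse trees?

Unambiguous

Only Tail, Node, Term are reachable from Tail; ignoring the rest: Restricted to the reachable nonterminals, every rule has the form A → t or A → t B, and no two rules for the same A share a first terminal. The grammar encodes a DFA — one run per string.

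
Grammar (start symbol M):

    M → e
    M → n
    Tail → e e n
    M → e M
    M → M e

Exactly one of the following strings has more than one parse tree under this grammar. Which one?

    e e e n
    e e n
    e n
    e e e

e e e n: 1 tree
e e n: 1 tree
e n: 1 tree
e e e: 4 trees

e e e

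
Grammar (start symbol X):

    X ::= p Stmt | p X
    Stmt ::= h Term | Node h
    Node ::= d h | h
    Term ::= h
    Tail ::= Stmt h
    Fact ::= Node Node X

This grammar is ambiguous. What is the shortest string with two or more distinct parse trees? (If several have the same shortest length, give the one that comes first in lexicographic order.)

p h h

length 3: p h h has 2 parse trees

Two derivations of p h h:
  X ⇒ p Stmt ⇒ p h Term ⇒ p h h
  X ⇒ p Stmt ⇒ p Node h ⇒ p h h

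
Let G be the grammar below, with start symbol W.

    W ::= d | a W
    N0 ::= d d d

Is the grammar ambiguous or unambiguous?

Unambiguous

(N0 is unreachable from W, so its rules don't affect L(W).) The reachable rules are right-linear with at most one rule per (nonterminal, next-terminal) pair. Each input token forces the next rule, so parsing is deterministic.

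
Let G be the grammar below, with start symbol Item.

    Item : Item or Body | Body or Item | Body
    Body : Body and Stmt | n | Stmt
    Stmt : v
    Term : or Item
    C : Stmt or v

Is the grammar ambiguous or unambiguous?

Witness: n or n

Derivation 1: Item ⇒ Item or Body ⇒ Body or Body ⇒ n or Body ⇒ n or n
Derivation 2: Item ⇒ Body or Item ⇒ n or Item ⇒ n or Body ⇒ n or n

Two distinct leftmost derivations for the same string.

Ambiguous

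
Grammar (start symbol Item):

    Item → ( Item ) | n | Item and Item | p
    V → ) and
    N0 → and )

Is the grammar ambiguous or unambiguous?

Witness: n and n and n

Derivation 1: Item ⇒ Item and Item ⇒ n and Item ⇒ n and Item and Item ⇒ n and n and Item ⇒ n and n and n
Derivation 2: Item ⇒ Item and Item ⇒ Item and Item and Item ⇒ n and Item and Item ⇒ n and n and Item ⇒ n and n and n

Two distinct leftmost derivations for the same string.

Ambiguous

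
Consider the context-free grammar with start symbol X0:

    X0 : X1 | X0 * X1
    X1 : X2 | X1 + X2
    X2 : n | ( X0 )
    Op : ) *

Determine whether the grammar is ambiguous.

(Op is unreachable from X0, so its rules don't affect L(X0).) X0 → X0 * X1 | X1  ;  X1 → X1 + X2 | X2  — a left-associative chain with X2 at the bottom. Each string factors uniquely by precedence.

Unambiguous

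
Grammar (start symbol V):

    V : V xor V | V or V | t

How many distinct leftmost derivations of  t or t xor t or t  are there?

5

Parse trees for t or t xor t or t:
  [V [V [V t] or [V t]] xor [V [V t] or [V t]]]
  [V [V t] or [V [V t] xor [V [V t] or [V t]]]]
  [V [V t] or [V [V [V t] xor [V t]] or [V t]]]
  [V [V [V [V t] or [V t]] xor [V t]] or [V t]]
  [V [V [V t] or [V [V t] xor [V t]]] or [V t]]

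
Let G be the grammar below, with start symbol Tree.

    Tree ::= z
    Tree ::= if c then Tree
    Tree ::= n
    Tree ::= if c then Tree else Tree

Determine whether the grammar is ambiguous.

Ambiguous

Witness: if c then if c then n else n

Derivation 1: Tree ⇒ if c then Tree ⇒ if c then if c then Tree else Tree ⇒ if c then if c then n else Tree ⇒ if c then if c then n else n
Derivation 2: Tree ⇒ if c then Tree else Tree ⇒ if c then if c then Tree else Tree ⇒ if c then if c then n else Tree ⇒ if c then if c then n else n

Two distinct leftmost derivations for the same string.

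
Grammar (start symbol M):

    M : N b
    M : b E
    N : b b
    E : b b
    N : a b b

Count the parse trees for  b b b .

2

Parse trees for b b b:
  [M [N b b] b]
  [M b [E b b]]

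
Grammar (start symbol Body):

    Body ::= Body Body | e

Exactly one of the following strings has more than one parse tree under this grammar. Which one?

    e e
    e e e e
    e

e e: 1 tree
e e e e: 5 trees
e: 1 tree

e e e e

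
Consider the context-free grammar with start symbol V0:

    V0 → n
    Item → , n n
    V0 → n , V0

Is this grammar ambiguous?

Unambiguous

Only V0 is reachable from V0; ignoring the rest: Right-recursive list with a separator: after each atom, whether the separator follows determines the rule. One parse per string.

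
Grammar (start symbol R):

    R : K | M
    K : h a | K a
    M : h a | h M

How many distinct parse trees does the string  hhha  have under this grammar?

Parse trees for hhha:
  [R [M h [M h [M h a]]]]

1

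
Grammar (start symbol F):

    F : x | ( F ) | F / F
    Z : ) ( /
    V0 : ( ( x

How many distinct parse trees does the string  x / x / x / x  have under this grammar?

5

Parse trees for x / x / x / x:
  [F [F x] / [F [F x] / [F [F x] / [F x]]]]
  [F [F x] / [F [F [F x] / [F x]] / [F x]]]
  [F [F [F x] / [F x]] / [F [F x] / [F x]]]
  [F [F [F x] / [F [F x] / [F x]]] / [F x]]
  [F [F [F [F x] / [F x]] / [F x]] / [F x]]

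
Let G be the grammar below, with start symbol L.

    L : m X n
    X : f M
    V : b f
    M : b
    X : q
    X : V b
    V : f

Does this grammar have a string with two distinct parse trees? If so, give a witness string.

Ambiguous

Witness: m f b n

Derivation 1: L ⇒ m X n ⇒ m f M n ⇒ m f b n
Derivation 2: L ⇒ m X n ⇒ m V b n ⇒ m f b n

Two distinct leftmost derivations for the same string.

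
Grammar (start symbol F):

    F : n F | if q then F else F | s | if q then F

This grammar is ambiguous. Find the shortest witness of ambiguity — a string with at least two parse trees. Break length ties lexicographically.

length 1: no string has ≥2 trees
length 2: no string has ≥2 trees
length 3: no string has ≥2 trees
length 4: no string has ≥2 trees
length 5: no string has ≥2 trees
length 6: no string has ≥2 trees
length 7: no string has ≥2 trees
length 8: no string has ≥2 trees
length 9: if q then if q then s else s has 2 parse trees

Two derivations of if q then if q then s else s:
  F ⇒ if q then F else F ⇒ if q then if q then F else F ⇒ if q then if q then s else F ⇒ if q then if q then s else s
  F ⇒ if q then F ⇒ if q then if q then F else F ⇒ if q then if q then s else F ⇒ if q then if q then s else s

if q then if q then s else s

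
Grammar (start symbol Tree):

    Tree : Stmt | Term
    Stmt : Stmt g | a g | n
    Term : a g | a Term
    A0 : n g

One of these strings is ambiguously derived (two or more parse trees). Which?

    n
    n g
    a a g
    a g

a g

n: 1 tree
n g: 1 tree
a a g: 1 tree
a g: 2 trees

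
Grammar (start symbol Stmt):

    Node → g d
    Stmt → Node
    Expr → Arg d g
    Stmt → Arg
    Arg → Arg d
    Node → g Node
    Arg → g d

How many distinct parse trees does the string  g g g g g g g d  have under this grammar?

Parse trees for g g g g g g g d:
  [Stmt [Node g [Node g [Node g [Node g [Node g [Node g [Node g d]]]]]]]]

1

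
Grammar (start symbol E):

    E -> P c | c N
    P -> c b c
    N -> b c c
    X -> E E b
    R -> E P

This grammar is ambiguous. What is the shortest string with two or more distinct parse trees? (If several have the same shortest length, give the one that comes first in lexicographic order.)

length 4: c b c c has 2 parse trees

Two derivations of c b c c:
  E ⇒ P c ⇒ c b c c
  E ⇒ c N ⇒ c b c c

c b c c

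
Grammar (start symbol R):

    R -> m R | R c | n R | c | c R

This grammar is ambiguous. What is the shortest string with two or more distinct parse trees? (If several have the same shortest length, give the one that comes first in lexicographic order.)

length 1: no string has ≥2 trees
length 2: c c has 2 parse trees

Two derivations of c c:
  R ⇒ R c ⇒ c c
  R ⇒ c R ⇒ c c

c c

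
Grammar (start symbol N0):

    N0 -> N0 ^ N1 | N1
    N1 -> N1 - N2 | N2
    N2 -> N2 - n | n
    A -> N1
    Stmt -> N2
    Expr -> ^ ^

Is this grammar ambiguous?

Ambiguous

Witness: n - n

Derivation 1: N0 ⇒ N1 ⇒ N1 - N2 ⇒ N2 - N2 ⇒ n - N2 ⇒ n - n
Derivation 2: N0 ⇒ N1 ⇒ N2 ⇒ N2 - n ⇒ n - n

Two distinct leftmost derivations for the same string.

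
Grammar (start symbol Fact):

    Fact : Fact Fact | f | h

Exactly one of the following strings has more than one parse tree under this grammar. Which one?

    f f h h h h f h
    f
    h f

f f h h h h f h

f f h h h h f h: 429 trees
f: 1 tree
h f: 1 tree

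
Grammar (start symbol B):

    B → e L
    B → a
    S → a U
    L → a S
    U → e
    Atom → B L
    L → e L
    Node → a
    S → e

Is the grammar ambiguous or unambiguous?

(Atom, Node are unreachable from B, so their rules don't affect L(B).) The reachable rules are right-linear with at most one rule per (nonterminal, next-terminal) pair. Each input token forces the next rule, so parsing is deterministic.

Unambiguous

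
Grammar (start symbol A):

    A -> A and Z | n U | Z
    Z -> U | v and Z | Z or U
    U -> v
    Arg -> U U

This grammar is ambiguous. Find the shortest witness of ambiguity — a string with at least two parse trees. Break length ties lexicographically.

v and v

length 1: no string has ≥2 trees
length 2: no string has ≥2 trees
length 3: v and v has 2 parse trees

Two derivations of v and v:
  A ⇒ A and Z ⇒ Z and Z ⇒ U and Z ⇒ v and Z ⇒ v and U ⇒ v and v
  A ⇒ Z ⇒ v and Z ⇒ v and U ⇒ v and v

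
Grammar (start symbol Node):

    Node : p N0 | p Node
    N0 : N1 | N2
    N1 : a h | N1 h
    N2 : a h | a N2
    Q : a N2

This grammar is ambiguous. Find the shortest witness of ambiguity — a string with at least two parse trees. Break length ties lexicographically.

p a h

length 3: p a h has 2 parse trees

Two derivations of p a h:
  Node ⇒ p N0 ⇒ p N1 ⇒ p a h
  Node ⇒ p N0 ⇒ p N2 ⇒ p a h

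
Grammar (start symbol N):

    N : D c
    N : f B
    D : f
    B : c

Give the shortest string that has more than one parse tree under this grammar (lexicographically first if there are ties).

length 2: f c has 2 parse trees

Two derivations of f c:
  N ⇒ D c ⇒ f c
  N ⇒ f B ⇒ f c

f c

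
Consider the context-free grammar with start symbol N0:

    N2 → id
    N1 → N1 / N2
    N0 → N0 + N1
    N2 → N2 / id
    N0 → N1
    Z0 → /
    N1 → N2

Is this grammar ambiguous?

Ambiguous

Witness: id / id

Derivation 1: N0 ⇒ N1 ⇒ N1 / N2 ⇒ N2 / N2 ⇒ id / N2 ⇒ id / id
Derivation 2: N0 ⇒ N1 ⇒ N2 ⇒ N2 / id ⇒ id / id

Two distinct leftmost derivations for the same string.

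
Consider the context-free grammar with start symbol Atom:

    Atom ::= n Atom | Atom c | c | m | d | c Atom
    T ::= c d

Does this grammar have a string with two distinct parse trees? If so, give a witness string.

Ambiguous

Witness: c c

Derivation 1: Atom ⇒ Atom c ⇒ c c
Derivation 2: Atom ⇒ c Atom ⇒ c c

Two distinct leftmost derivations for the same string.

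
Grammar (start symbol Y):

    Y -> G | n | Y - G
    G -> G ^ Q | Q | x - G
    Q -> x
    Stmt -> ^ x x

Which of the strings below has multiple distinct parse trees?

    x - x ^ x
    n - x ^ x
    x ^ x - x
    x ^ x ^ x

x - x ^ x

x - x ^ x: 3 trees
n - x ^ x: 1 tree
x ^ x - x: 1 tree
x ^ x ^ x: 1 tree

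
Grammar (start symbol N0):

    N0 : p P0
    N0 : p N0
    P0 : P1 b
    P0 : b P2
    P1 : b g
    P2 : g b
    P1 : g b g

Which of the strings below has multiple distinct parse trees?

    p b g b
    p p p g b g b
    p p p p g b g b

p b g b: 2 trees
p p p g b g b: 1 tree
p p p p g b g b: 1 tree

p b g b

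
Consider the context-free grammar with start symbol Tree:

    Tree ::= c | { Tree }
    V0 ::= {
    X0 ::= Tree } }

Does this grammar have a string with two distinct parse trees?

Only Tree is reachable from Tree; ignoring the rest: Each string is a nest of matched brackets around a single atom. An opening bracket forces the recursive rule; an atom forces the base rule.

Unambiguous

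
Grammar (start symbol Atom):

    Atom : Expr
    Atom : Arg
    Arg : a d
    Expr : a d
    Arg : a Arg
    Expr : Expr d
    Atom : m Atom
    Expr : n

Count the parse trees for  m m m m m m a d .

2

Parse trees for m m m m m m a d:
  [Atom m [Atom m [Atom m [Atom m [Atom m [Atom m [Atom [Expr a d]]]]]]]]
  [Atom m [Atom m [Atom m [Atom m [Atom m [Atom m [Atom [Arg a d]]]]]]]]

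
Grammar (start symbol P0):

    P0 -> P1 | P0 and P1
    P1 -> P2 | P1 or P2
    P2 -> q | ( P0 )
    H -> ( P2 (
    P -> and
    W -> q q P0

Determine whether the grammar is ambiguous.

Unambiguous

(H, P, W are unreachable from P0, so their rules don't affect L(P0).) This is a standard precedence ladder (P0 over P1 over P2), with each level left-recursive on its own operator ('and' at P0, 'or' at P1). That structure is LR(1), hence unambiguous.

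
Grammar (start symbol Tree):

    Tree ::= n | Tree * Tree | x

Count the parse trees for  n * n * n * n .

Parse trees for n * n * n * n:
  [Tree [Tree n] * [Tree [Tree n] * [Tree [Tree n] * [Tree n]]]]
  [Tree [Tree n] * [Tree [Tree [Tree n] * [Tree n]] * [Tree n]]]
  [Tree [Tree [Tree n] * [Tree n]] * [Tree [Tree n] * [Tree n]]]
  [Tree [Tree [Tree n] * [Tree [Tree n] * [Tree n]]] * [Tree n]]
  [Tree [Tree [Tree [Tree n] * [Tree n]] * [Tree n]] * [Tree n]]

5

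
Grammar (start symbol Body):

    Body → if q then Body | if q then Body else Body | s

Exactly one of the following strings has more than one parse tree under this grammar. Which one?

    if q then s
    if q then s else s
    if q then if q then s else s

if q then if q then s else s

if q then s: 1 tree
if q then s else s: 1 tree
if q then if q then s else s: 2 trees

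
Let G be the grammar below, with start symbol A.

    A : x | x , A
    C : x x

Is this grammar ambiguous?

Only A is reachable from A; ignoring the rest: The reachable grammar is A → atom sep A | atom. Each atom is followed by either the separator (recurse) or end-of-string (stop) — no choice point.

Unambiguous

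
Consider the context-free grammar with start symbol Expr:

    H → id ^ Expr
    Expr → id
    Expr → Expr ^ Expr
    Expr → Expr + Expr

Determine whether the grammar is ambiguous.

Ambiguous

Witness: id + id + id

Derivation 1: Expr ⇒ Expr + Expr ⇒ id + Expr ⇒ id + Expr + Expr ⇒ id + id + Expr ⇒ id + id + id
Derivation 2: Expr ⇒ Expr + Expr ⇒ Expr + Expr + Expr ⇒ id + Expr + Expr ⇒ id + id + Expr ⇒ id + id + id

Two distinct leftmost derivations for the same string.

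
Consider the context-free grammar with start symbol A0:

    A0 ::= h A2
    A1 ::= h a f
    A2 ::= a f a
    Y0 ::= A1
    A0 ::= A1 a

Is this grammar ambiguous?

Ambiguous

Witness: h a f a

Derivation 1: A0 ⇒ h A2 ⇒ h a f a
Derivation 2: A0 ⇒ A1 a ⇒ h a f a

Two distinct leftmost derivations for the same string.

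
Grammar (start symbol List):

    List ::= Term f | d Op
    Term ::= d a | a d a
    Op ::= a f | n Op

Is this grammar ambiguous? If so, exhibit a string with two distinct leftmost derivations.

Witness: d a f

Derivation 1: List ⇒ Term f ⇒ d a f
Derivation 2: List ⇒ d Op ⇒ d a f

Two distinct leftmost derivations for the same string.

Ambiguous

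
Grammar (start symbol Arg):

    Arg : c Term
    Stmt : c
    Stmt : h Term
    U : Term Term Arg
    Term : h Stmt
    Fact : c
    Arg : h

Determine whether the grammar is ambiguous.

Only Arg, Term, Stmt are reachable from Arg; ignoring the rest: Restricted to the reachable nonterminals, every rule has the form A → t or A → t B, and no two rules for the same A share a first terminal. The grammar encodes a DFA — one run per string.

Unambiguous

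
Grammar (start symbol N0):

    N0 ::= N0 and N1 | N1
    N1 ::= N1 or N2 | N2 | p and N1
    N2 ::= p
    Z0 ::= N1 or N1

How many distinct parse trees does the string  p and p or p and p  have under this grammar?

3

Parse trees for p and p or p and p:
  [N0 [N0 [N0 [N1 [N2 p]]] and [N1 [N1 [N2 p]] or [N2 p]]] and [N1 [N2 p]]]
  [N0 [N0 [N1 [N1 p and [N1 [N2 p]]] or [N2 p]]] and [N1 [N2 p]]]
  [N0 [N0 [N1 p and [N1 [N1 [N2 p]] or [N2 p]]]] and [N1 [N2 p]]]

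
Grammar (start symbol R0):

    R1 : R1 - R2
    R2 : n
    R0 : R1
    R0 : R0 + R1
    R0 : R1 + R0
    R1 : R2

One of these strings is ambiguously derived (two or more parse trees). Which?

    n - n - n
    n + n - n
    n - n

n - n - n: 1 tree
n + n - n: 2 trees
n - n: 1 tree

n + n - n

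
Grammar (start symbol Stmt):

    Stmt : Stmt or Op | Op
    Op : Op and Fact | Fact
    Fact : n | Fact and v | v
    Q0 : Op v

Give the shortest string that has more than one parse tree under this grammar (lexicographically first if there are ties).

length 1: no string has ≥2 trees
length 3: n and v has 2 parse trees

Two derivations of n and v:
  Stmt ⇒ Op ⇒ Op and Fact ⇒ Fact and Fact ⇒ n and Fact ⇒ n and v
  Stmt ⇒ Op ⇒ Fact ⇒ Fact and v ⇒ n and v

n and v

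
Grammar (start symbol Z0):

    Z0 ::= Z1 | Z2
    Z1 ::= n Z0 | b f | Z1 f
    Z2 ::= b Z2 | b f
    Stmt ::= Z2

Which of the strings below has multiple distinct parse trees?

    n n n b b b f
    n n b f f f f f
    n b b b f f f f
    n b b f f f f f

n n n b b b f: 1 tree
n n b f f f f f: 20 trees
n b b b f f f f: 1 tree
n b b f f f f f: 1 tree

n n b f f f f f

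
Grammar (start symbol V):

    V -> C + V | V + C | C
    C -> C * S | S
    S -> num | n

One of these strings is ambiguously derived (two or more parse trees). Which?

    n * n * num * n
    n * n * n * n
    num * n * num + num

num * n * num + num

n * n * num * n: 1 tree
n * n * n * n: 1 tree
num * n * num + num: 2 trees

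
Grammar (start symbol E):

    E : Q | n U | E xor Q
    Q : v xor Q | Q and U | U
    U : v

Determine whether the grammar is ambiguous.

Ambiguous

Witness: v xor v

Derivation 1: E ⇒ Q ⇒ v xor Q ⇒ v xor U ⇒ v xor v
Derivation 2: E ⇒ E xor Q ⇒ Q xor Q ⇒ U xor Q ⇒ v xor Q ⇒ v xor U ⇒ v xor v

Two distinct leftmost derivations for the same string.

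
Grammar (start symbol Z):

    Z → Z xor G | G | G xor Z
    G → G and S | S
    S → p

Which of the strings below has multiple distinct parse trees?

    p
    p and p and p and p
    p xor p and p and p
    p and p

p xor p and p and p

p: 1 tree
p and p and p and p: 1 tree
p xor p and p and p: 2 trees
p and p: 1 tree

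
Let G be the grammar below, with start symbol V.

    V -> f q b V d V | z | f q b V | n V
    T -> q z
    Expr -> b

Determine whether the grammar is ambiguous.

Ambiguous

Witness: f q b f q b z d z

Derivation 1: V ⇒ f q b V d V ⇒ f q b f q b V d V ⇒ f q b f q b z d V ⇒ f q b f q b z d z
Derivation 2: V ⇒ f q b V ⇒ f q b f q b V d V ⇒ f q b f q b z d V ⇒ f q b f q b z d z

Two distinct leftmost derivations for the same string.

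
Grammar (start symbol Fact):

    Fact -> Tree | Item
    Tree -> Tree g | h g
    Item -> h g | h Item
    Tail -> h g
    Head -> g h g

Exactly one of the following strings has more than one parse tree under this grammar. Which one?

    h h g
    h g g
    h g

h g

h h g: 1 tree
h g g: 1 tree
h g: 2 trees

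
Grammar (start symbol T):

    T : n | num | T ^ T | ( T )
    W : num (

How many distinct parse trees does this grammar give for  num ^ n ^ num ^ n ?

Parse trees for num ^ n ^ num ^ n:
  [T [T num] ^ [T [T n] ^ [T [T num] ^ [T n]]]]
  [T [T num] ^ [T [T [T n] ^ [T num]] ^ [T n]]]
  [T [T [T num] ^ [T n]] ^ [T [T num] ^ [T n]]]
  [T [T [T num] ^ [T [T n] ^ [T num]]] ^ [T n]]
  [T [T [T [T num] ^ [T n]] ^ [T num]] ^ [T n]]

5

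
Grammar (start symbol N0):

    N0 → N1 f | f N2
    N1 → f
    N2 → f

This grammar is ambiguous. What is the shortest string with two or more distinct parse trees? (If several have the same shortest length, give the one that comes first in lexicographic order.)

length 2: f f has 2 parse trees

Two derivations of f f:
  N0 ⇒ N1 f ⇒ f f
  N0 ⇒ f N2 ⇒ f f

f f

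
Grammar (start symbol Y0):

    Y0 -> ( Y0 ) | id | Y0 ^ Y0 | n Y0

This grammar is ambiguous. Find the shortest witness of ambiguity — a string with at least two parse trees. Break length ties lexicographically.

n id ^ id

length 1: no string has ≥2 trees
length 2: no string has ≥2 trees
length 3: no string has ≥2 trees
length 4: n id ^ id has 2 parse trees

Two derivations of n id ^ id:
  Y0 ⇒ Y0 ^ Y0 ⇒ n Y0 ^ Y0 ⇒ n id ^ Y0 ⇒ n id ^ id
  Y0 ⇒ n Y0 ⇒ n Y0 ^ Y0 ⇒ n id ^ Y0 ⇒ n id ^ id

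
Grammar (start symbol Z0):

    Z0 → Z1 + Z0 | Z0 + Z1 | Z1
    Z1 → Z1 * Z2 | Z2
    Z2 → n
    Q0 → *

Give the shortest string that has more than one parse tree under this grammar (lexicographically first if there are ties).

length 1: no string has ≥2 trees
length 3: n + n has 2 parse trees

Two derivations of n + n:
  Z0 ⇒ Z1 + Z0 ⇒ Z2 + Z0 ⇒ n + Z0 ⇒ n + Z1 ⇒ n + Z2 ⇒ n + n
  Z0 ⇒ Z0 + Z1 ⇒ Z1 + Z1 ⇒ Z2 + Z1 ⇒ n + Z1 ⇒ n + Z2 ⇒ n + n

n + n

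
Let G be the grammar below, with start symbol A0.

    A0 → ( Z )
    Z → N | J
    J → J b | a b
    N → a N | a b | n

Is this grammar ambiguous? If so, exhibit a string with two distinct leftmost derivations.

Ambiguous

Witness: ( a b )

Derivation 1: A0 ⇒ ( Z ) ⇒ ( N ) ⇒ ( a b )
Derivation 2: A0 ⇒ ( Z ) ⇒ ( J ) ⇒ ( a b )

Two distinct leftmost derivations for the same string.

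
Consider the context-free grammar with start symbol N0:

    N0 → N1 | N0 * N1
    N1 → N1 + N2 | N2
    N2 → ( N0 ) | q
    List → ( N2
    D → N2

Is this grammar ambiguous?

Only N0, N1, N2 are reachable from N0; ignoring the rest: N0 → N0 * N1 | N1  ;  N1 → N1 + N2 | N2  — a left-associative chain with N2 at the bottom. Each string factors uniquely by precedence.

Unambiguous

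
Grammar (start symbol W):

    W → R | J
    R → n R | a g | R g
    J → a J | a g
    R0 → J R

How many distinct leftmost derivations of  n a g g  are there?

2

Parse trees for n a g g:
  [W [R n [R [R a g] g]]]
  [W [R [R n [R a g]] g]]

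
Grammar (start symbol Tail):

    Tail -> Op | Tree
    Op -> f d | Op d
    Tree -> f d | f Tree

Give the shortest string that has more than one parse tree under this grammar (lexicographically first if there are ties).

f d

length 2: f d has 2 parse trees

Two derivations of f d:
  Tail ⇒ Op ⇒ f d
  Tail ⇒ Tree ⇒ f d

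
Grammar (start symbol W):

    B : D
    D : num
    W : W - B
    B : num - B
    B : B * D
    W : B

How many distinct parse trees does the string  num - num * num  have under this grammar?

3

Parse trees for num - num * num:
  [W [W [B [D num]]] - [B [B [D num]] * [D num]]]
  [W [B num - [B [B [D num]] * [D num]]]]
  [W [B [B num - [B [D num]]] * [D num]]]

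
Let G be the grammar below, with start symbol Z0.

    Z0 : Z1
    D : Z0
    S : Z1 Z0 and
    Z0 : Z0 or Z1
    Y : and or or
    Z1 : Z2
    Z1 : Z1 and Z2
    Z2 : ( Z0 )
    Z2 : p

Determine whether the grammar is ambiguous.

Unambiguous

Only Z0, Z1, Z2 are reachable from Z0; ignoring the rest: The grammar is stratified — Z0 handles 'or' (left-recursive), Z1 handles 'and', Z2 atoms. Each operator has a fixed associativity and precedence level, so every string has one parse.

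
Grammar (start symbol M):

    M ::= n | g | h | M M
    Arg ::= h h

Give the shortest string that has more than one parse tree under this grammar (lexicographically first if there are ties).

length 1: no string has ≥2 trees
length 2: no string has ≥2 trees
length 3: g g g has 2 parse trees

Two derivations of g g g:
  M ⇒ M M ⇒ g M ⇒ g M M ⇒ g g M ⇒ g g g
  M ⇒ M M ⇒ M M M ⇒ g M M ⇒ g g M ⇒ g g g

g g g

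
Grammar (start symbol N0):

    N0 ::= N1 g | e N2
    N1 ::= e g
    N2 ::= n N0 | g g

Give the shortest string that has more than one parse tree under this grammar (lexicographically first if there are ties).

e g g

length 3: e g g has 2 parse trees

Two derivations of e g g:
  N0 ⇒ N1 g ⇒ e g g
  N0 ⇒ e N2 ⇒ e g g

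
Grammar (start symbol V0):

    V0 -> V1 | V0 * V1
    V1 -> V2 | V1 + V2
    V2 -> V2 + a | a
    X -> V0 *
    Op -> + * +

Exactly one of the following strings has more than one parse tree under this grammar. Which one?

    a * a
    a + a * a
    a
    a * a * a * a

a + a * a

a * a: 1 tree
a + a * a: 2 trees
a: 1 tree
a * a * a * a: 1 tree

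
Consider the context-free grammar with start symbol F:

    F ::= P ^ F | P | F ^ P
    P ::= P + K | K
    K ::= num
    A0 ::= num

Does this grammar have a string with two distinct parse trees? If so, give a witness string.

Ambiguous

Witness: num ^ num

Derivation 1: F ⇒ P ^ F ⇒ K ^ F ⇒ num ^ F ⇒ num ^ P ⇒ num ^ K ⇒ num ^ num
Derivation 2: F ⇒ F ^ P ⇒ P ^ P ⇒ K ^ P ⇒ num ^ P ⇒ num ^ K ⇒ num ^ num

Two distinct leftmost derivations for the same string.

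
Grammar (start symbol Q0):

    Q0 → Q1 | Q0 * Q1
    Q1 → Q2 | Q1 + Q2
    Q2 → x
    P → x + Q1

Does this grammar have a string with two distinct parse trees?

Unambiguous

Only Q0, Q1, Q2 are reachable from Q0; ignoring the rest: This is a standard precedence ladder (Q0 over Q1 over Q2), with each level left-recursive on its own operator ('*' at Q0, '+' at Q1). That structure is LR(1), hence unambiguous.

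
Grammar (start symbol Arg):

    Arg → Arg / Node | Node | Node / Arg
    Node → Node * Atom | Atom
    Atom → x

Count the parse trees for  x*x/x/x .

Parse trees for x*x/x/x:
  [Arg [Arg [Arg [Node [Node [Atom x]] * [Atom x]]] / [Node [Atom x]]] / [Node [Atom x]]]
  [Arg [Arg [Node [Node [Atom x]] * [Atom x]] / [Arg [Node [Atom x]]]] / [Node [Atom x]]]
  [Arg [Node [Node [Atom x]] * [Atom x]] / [Arg [Arg [Node [Atom x]]] / [Node [Atom x]]]]
  [Arg [Node [Node [Atom x]] * [Atom x]] / [Arg [Node [Atom x]] / [Arg [Node [Atom x]]]]]

4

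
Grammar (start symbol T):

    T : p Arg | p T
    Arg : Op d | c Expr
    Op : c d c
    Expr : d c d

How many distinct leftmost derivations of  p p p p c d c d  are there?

2

Parse trees for p p p p c d c d:
  [T p [T p [T p [T p [Arg [Op c d c] d]]]]]
  [T p [T p [T p [T p [Arg c [Expr d c d]]]]]]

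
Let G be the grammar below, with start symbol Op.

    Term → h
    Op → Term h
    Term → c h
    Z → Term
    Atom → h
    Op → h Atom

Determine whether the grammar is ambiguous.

Ambiguous

Witness: h h

Derivation 1: Op ⇒ Term h ⇒ h h
Derivation 2: Op ⇒ h Atom ⇒ h h

Two distinct leftmost derivations for the same string.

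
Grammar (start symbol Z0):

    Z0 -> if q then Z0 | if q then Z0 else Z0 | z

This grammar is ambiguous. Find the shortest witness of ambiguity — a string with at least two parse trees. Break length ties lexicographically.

if q then if q then z else z

length 1: no string has ≥2 trees
length 4: no string has ≥2 trees
length 6: no string has ≥2 trees
length 7: no string has ≥2 trees
length 9: if q then if q then z else z has 2 parse trees

Two derivations of if q then if q then z else z:
  Z0 ⇒ if q then Z0 ⇒ if q then if q then Z0 else Z0 ⇒ if q then if q then z else Z0 ⇒ if q then if q then z else z
  Z0 ⇒ if q then Z0 else Z0 ⇒ if q then if q then Z0 else Z0 ⇒ if q then if q then z else Z0 ⇒ if q then if q then z else z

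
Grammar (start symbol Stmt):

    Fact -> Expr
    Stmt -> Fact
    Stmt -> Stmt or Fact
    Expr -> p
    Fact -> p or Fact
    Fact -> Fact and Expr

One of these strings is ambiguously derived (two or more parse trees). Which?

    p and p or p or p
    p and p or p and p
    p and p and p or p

p and p or p or p: 2 trees
p and p or p and p: 1 tree
p and p and p or p: 1 tree

p and p or p or p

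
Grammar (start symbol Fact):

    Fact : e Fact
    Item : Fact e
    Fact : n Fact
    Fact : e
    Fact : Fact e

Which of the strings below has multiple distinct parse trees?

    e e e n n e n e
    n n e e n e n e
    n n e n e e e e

n n e n e e e e

e e e n n e n e: 1 tree
n n e e n e n e: 1 tree
n n e n e e e e: 64 trees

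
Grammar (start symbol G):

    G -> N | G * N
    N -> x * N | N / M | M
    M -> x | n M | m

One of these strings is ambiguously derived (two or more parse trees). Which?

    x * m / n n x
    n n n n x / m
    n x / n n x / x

x * m / n n x: 3 trees
n n n n x / m: 1 tree
n x / n n x / x: 1 tree

x * m / n n x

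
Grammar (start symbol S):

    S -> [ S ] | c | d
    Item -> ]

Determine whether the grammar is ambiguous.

Unambiguous

(Item is unreachable from S, so its rules don't affect L(S).) L(S) is { openⁿ atom closeⁿ : n ≥ 0 }. The bracket depth fixes n, and the derivation is forced at every step.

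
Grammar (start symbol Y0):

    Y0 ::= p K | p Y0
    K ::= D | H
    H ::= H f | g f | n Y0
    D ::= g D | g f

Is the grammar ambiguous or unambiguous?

Ambiguous

Witness: p g f

Derivation 1: Y0 ⇒ p K ⇒ p D ⇒ p g f
Derivation 2: Y0 ⇒ p K ⇒ p H ⇒ p g f

Two distinct leftmost derivations for the same string.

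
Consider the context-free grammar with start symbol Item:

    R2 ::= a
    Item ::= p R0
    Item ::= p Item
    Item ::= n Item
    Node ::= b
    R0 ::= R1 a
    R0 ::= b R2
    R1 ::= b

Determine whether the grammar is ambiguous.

Ambiguous

Witness: p b a

Derivation 1: Item ⇒ p R0 ⇒ p R1 a ⇒ p b a
Derivation 2: Item ⇒ p R0 ⇒ p b R2 ⇒ p b a

Two distinct leftmost derivations for the same string.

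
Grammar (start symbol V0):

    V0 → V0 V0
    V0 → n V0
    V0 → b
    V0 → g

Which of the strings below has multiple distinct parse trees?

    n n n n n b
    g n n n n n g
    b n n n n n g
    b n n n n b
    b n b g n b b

n n n n n b: 1 tree
g n n n n n g: 1 tree
b n n n n n g: 1 tree
b n n n n b: 1 tree
b n b g n b b: 37 trees

b n b g n b b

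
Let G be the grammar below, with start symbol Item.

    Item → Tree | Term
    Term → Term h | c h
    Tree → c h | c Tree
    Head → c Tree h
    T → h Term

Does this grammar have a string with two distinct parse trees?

Witness: c h

Derivation 1: Item ⇒ Tree ⇒ c h
Derivation 2: Item ⇒ Term ⇒ c h

Two distinct leftmost derivations for the same string.

Ambiguous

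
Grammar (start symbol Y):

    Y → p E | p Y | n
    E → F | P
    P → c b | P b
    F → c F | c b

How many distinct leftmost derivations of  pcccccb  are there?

Parse trees for pcccccb:
  [Y p [E [F c [F c [F c [F c [F c b]]]]]]]

1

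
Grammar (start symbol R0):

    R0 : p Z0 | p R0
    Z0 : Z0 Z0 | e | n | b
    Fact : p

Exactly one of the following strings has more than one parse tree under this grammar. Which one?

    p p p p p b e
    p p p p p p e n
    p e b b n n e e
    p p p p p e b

p p p p p b e: 1 tree
p p p p p p e n: 1 tree
p e b b n n e e: 132 trees
p p p p p e b: 1 tree

p e b b n n e e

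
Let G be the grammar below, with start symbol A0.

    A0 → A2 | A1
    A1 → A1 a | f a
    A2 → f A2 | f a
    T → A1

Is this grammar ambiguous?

Ambiguous

Witness: f a

Derivation 1: A0 ⇒ A2 ⇒ f a
Derivation 2: A0 ⇒ A1 ⇒ f a

Two distinct leftmost derivations for the same string.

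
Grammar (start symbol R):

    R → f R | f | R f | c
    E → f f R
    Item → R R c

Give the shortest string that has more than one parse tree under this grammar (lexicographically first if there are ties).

f f

length 1: no string has ≥2 trees
length 2: f f has 2 parse trees

Two derivations of f f:
  R ⇒ f R ⇒ f f
  R ⇒ R f ⇒ f f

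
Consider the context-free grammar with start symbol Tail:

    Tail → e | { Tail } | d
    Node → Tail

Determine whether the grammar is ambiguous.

Unambiguous

(Node is unreachable from Tail, so its rules don't affect L(Tail).) Each string is a nest of matched brackets around a single atom. An opening bracket forces the recursive rule; an atom forces the base rule.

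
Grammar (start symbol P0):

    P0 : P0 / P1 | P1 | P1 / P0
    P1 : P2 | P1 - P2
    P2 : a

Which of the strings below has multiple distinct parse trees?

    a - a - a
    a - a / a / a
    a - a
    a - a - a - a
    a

a - a - a: 1 tree
a - a / a / a: 4 trees
a - a: 1 tree
a - a - a - a: 1 tree
a: 1 tree

a - a / a / a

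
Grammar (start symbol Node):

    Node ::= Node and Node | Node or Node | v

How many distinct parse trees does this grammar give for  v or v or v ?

2

Parse trees for v or v or v:
  [Node [Node v] or [Node [Node v] or [Node v]]]
  [Node [Node [Node v] or [Node v]] or [Node v]]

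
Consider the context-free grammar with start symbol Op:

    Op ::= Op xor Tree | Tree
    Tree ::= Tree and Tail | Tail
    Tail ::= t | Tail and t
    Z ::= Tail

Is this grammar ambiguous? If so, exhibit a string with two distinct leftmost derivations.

Witness: t and t

Derivation 1: Op ⇒ Tree ⇒ Tree and Tail ⇒ Tail and Tail ⇒ t and Tail ⇒ t and t
Derivation 2: Op ⇒ Tree ⇒ Tail ⇒ Tail and t ⇒ t and t

Two distinct leftmost derivations for the same string.

Ambiguous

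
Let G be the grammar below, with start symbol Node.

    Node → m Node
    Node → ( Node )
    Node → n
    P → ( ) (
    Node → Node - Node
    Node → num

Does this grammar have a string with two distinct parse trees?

Ambiguous

Witness: m n - n

Derivation 1: Node ⇒ m Node ⇒ m Node - Node ⇒ m n - Node ⇒ m n - n
Derivation 2: Node ⇒ Node - Node ⇒ m Node - Node ⇒ m n - Node ⇒ m n - n

Two distinct leftmost derivations for the same string.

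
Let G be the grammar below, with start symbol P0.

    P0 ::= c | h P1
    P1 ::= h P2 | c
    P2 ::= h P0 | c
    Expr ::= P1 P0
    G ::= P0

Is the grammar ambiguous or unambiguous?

Only P0, P1, P2 are reachable from P0; ignoring the rest: The reachable rules are right-linear with at most one rule per (nonterminal, next-terminal) pair. Each input token forces the next rule, so parsing is deterministic.

Unambiguous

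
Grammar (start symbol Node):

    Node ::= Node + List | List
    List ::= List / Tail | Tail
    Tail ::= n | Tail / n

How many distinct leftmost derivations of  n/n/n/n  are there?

8

Parse trees for n/n/n/n:
  [Node [List [List [Tail n]] / [Tail [Tail [Tail n] / n] / n]]]
  [Node [List [List [List [Tail n]] / [Tail n]] / [Tail [Tail n] / n]]]
  [Node [List [List [Tail [Tail n] / n]] / [Tail [Tail n] / n]]]
  [Node [List [List [List [Tail n]] / [Tail [Tail n] / n]] / [Tail n]]]
  [Node [List [List [List [List [Tail n]] / [Tail n]] / [Tail n]] / [Tail n]]]
  [Node [List [List [List [Tail [Tail n] / n]] / [Tail n]] / [Tail n]]]
  [Node [List [List [Tail [Tail [Tail n] / n] / n]] / [Tail n]]]
  [Node [List [Tail [Tail [Tail [Tail n] / n] / n] / n]]]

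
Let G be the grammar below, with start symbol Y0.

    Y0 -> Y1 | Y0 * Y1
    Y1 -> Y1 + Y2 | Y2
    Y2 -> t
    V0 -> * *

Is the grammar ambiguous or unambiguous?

Only Y0, Y1, Y2 are reachable from Y0; ignoring the rest: Y0 → Y0 * Y1 | Y1  ;  Y1 → Y1 + Y2 | Y2  — a left-associative chain with Y2 at the bottom. Each string factors uniquely by precedence.

Unambiguous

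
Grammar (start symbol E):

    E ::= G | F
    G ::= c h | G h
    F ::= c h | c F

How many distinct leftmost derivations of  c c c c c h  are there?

1

Parse trees for c c c c c h:
  [E [F c [F c [F c [F c [F c h]]]]]]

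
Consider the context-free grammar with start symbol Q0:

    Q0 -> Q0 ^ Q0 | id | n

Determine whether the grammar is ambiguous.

Witness: id ^ id ^ id

Derivation 1: Q0 ⇒ Q0 ^ Q0 ⇒ Q0 ^ Q0 ^ Q0 ⇒ id ^ Q0 ^ Q0 ⇒ id ^ id ^ Q0 ⇒ id ^ id ^ id
Derivation 2: Q0 ⇒ Q0 ^ Q0 ⇒ id ^ Q0 ⇒ id ^ Q0 ^ Q0 ⇒ id ^ id ^ Q0 ⇒ id ^ id ^ id

Two distinct leftmost derivations for the same string.

Ambiguous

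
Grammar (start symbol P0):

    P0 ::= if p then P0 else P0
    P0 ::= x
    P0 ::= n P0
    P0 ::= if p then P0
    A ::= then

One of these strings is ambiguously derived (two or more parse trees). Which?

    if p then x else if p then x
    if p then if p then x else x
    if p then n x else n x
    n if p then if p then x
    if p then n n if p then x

if p then if p then x else x

if p then x else if p then x: 1 tree
if p then if p then x else x: 2 trees
if p then n x else n x: 1 tree
n if p then if p then x: 1 tree
if p then n n if p then x: 1 tree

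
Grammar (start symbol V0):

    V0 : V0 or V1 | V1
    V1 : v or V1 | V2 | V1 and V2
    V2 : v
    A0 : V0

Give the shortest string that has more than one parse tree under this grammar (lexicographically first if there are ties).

v or v

length 1: no string has ≥2 trees
length 3: v or v has 2 parse trees

Two derivations of v or v:
  V0 ⇒ V0 or V1 ⇒ V1 or V1 ⇒ V2 or V1 ⇒ v or V1 ⇒ v or V2 ⇒ v or v
  V0 ⇒ V1 ⇒ v or V1 ⇒ v or V2 ⇒ v or v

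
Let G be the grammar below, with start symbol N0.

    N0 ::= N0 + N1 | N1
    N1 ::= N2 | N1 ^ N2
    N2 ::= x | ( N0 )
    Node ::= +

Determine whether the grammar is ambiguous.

(Node is unreachable from N0, so its rules don't affect L(N0).) N0 → N0 + N1 | N1  ;  N1 → N1 ^ N2 | N2  — a left-associative chain with N2 at the bottom. Each string factors uniquely by precedence.

Unambiguous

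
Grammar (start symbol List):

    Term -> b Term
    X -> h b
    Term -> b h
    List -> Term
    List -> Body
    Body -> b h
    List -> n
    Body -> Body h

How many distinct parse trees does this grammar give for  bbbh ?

1

Parse trees for bbbh:
  [List [Term b [Term b [Term b h]]]]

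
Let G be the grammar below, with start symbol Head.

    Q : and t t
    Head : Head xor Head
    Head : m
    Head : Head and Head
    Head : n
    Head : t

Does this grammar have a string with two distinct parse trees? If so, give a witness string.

Ambiguous

Witness: m and m and m

Derivation 1: Head ⇒ Head and Head ⇒ m and Head ⇒ m and Head and Head ⇒ m and m and Head ⇒ m and m and m
Derivation 2: Head ⇒ Head and Head ⇒ Head and Head and Head ⇒ m and Head and Head ⇒ m and m and Head ⇒ m and m and m

Two distinct leftmost derivations for the same string.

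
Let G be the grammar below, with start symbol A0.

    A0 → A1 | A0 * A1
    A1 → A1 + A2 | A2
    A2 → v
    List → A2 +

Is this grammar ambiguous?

(List is unreachable from A0, so its rules don't affect L(A0).) The grammar is stratified — A0 handles '*' (left-recursive), A1 handles '+', A2 atoms. Each operator has a fixed associativity and precedence level, so every string has one parse.

Unambiguous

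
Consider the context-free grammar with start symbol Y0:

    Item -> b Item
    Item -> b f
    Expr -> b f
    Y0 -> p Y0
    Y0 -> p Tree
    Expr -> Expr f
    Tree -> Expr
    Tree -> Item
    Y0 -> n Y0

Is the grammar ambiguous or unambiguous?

Witness: p b f

Derivation 1: Y0 ⇒ p Tree ⇒ p Expr ⇒ p b f
Derivation 2: Y0 ⇒ p Tree ⇒ p Item ⇒ p b f

Two distinct leftmost derivations for the same string.

Ambiguous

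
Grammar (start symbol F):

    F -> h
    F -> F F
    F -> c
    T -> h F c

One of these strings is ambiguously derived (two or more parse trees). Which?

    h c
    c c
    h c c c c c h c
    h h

h c c c c c h c

h c: 1 tree
c c: 1 tree
h c c c c c h c: 429 trees
h h: 1 tree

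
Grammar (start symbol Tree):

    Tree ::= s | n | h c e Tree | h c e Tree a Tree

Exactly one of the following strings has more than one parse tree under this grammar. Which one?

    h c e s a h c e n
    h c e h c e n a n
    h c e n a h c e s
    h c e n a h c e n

h c e h c e n a n

h c e s a h c e n: 1 tree
h c e h c e n a n: 2 trees
h c e n a h c e s: 1 tree
h c e n a h c e n: 1 tree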